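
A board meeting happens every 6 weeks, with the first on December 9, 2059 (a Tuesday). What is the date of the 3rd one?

The 3rd occurrence is 2 intervals after the first: 2 × 42 = 84 days after December 9, 2059.
December has 31 days — 22 days to the end of December leaves 62.
January has 31 days (31 left).
February has 29 days (2 left).
2 days into March → March 2, 2060.

March 2, 2060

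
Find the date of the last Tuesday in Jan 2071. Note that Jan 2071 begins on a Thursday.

Jan 2071 begins on a Thursday, so the first Tuesday is Jan 6 (5 days later).
Jan 2071 has 31 days. Adding weeks: 6, 13, 20, 27 — the last one ≤ 31 is the 27th.

Jan 27, 2071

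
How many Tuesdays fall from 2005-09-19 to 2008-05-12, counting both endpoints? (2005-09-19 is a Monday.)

2005-09-19 is a Monday; the first Tuesday on or after it is 2005-09-20 (1 day later).
From 2005-09-20 to 2008-05-12: 102 + 365 + 365 + 133 = 965 days (rest of 2005, 2006, 2007, to 2008-05-12 in 2008).
965 ÷ 7 = 137 full weeks with remainder 6, so 137 more Tuesdays after the first → 138.

138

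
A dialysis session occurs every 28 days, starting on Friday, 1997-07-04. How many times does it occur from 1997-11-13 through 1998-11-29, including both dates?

14

Occurrences land 28·i days after 1997-07-04 for i = 0, 1, 2, …
1997-11-13 is 132 days after the start; 132 ÷ 28 = 4 remainder 20; since the remainder is 20, round up to i = 5. First occurrence in the window: #6 on 1997-11-21 (5×28 = 140 days in).
1998-11-29 is 513 days after the start; 513 ÷ 28 = 18 remainder 9. Last occurrence in the window: #19 on 1998-11-20.
Occurrences #6 through #19: 14 in total.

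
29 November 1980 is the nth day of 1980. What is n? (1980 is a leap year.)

Days in months before November: 31 + 29 + 31 + 30 + 31 + 30 + 31 + 31 + 30 + 31 = 305.
Plus 29 days into November → day 334.

334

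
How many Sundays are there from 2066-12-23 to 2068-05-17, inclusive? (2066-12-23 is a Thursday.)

73

2066-12-23 is a Thursday; the first Sunday on or after it is 2066-12-26 (3 days later).
From 2066-12-26 to 2068-05-17: 5 + 365 + 138 = 508 days (rest of 2066, 2067, to 2068-05-17 in 2068).
508 ÷ 7 = 72 full weeks with remainder 4, so 72 more Sundays after the first → 73.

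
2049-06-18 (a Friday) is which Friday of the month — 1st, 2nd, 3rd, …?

Day 18 falls in week ⌈18/7⌉ of the month.
Days 1–7 hold the 1st Friday, 8–14 the 2nd, 15–21 the 3rd, 22–28 the 4th, 29–31 the 5th.
18 is in the range for the 3rd.

3rd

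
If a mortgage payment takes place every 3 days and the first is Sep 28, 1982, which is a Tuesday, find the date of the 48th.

The 48th occurrence is 47 intervals after the first: 47 × 3 = 141 days after Sep 28, 1982.
Sep has 30 days — 2 days to the end of Sep leaves 139.
Oct has 31 days (108 left).
Nov has 30 days (78 left).
Dec has 31 days (47 left).
Jan has 31 days (16 left).
16 days into Feb → Feb 16, 1983.

Feb 16, 1983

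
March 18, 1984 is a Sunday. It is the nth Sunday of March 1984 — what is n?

3rd

Day 18 falls in week ⌈18/7⌉ of the month.
Days 1–7 hold the 1st Sunday, 8–14 the 2nd, 15–21 the 3rd, 22–28 the 4th, 29–31 the 5th.
18 is in the range for the 3rd.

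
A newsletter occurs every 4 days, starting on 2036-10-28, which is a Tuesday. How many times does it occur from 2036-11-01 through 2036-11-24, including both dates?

6

Occurrences land 4·i days after 2036-10-28 for i = 0, 1, 2, …
2036-11-01 is 4 days after the start; 4 ÷ 4 = 1 remainder 0. First occurrence in the window: #2 on 2036-11-01 (1×4 = 4 days in).
2036-11-24 is 27 days after the start; 27 ÷ 4 = 6 remainder 3. Last occurrence in the window: #7 on 2036-11-21.
Occurrences #2 through #7: 6 in total.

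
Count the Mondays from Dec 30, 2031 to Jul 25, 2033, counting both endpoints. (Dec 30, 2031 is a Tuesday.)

82

Dec 30, 2031 is a Tuesday; the first Monday on or after it is Jan 5, 2032 (6 days later).
From Jan 5, 2032 to Jul 25, 2033: 361 + 206 = 567 days (rest of 2032, to Jul 25, 2033 in 2033).
567 ÷ 7 = 81 full weeks with remainder 0, so 81 more Mondays after the first → 82.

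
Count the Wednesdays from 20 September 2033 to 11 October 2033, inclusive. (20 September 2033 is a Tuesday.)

3

20 September 2033 is a Tuesday; the first Wednesday on or after it is 21 September 2033 (1 day later).
From 21 September 2033 to 11 October 2033: 9 + 11 = 20 days (rest of September, October).
20 ÷ 7 = 2 full weeks with remainder 6, so 2 more Wednesdays after the first → 3.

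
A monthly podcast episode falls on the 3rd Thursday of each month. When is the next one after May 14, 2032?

May 2032 starts on a Saturday; its first Thursday is the 6th, so the 3rd Thursday is the 20th — May 20, 2032.
May 20, 2032 is after May 14, 2032, so that is the next one.

May 20, 2032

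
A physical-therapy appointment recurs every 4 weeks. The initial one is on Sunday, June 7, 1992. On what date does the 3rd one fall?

August 2, 1992

The 3rd occurrence is 2 intervals after the first: 2 × 28 = 56 days after June 7, 1992.
June has 30 days — 23 days to the end of June leaves 33.
July has 31 days (2 left).
2 days into August → August 2, 1992.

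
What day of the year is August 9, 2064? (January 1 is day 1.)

Days in months before August: 31 + 29 + 31 + 30 + 31 + 30 + 31 = 213.
Plus 9 days into August → day 222.

222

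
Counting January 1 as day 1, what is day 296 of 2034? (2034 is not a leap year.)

January has 31 days (296 − 31 = 265 remain).
February has 28 days (265 − 28 = 237 remain).
March has 31 days (237 − 31 = 206 remain).
April has 30 days (206 − 30 = 176 remain).
May has 31 days (176 − 31 = 145 remain).
June has 30 days (145 − 30 = 115 remain).
July has 31 days (115 − 31 = 84 remain).
August has 31 days (84 − 31 = 53 remain).
September has 30 days (53 − 30 = 23 remain).
23 into October → October 23.

October 23, 2034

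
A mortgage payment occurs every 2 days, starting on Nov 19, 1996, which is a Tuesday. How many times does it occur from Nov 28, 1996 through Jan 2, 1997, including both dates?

Occurrences land 2·i days after Nov 19, 1996 for i = 0, 1, 2, …
Nov 28, 1996 is 9 days after the start; 9 ÷ 2 = 4 remainder 1; since the remainder is 1, round up to i = 5. First occurrence in the window: #6 on Nov 29, 1996 (5×2 = 10 days in).
Jan 2, 1997 is 44 days after the start; 44 ÷ 2 = 22 remainder 0. Last occurrence in the window: #23 on Jan 2, 1997.
Occurrences #6 through #23: 18 in total.

18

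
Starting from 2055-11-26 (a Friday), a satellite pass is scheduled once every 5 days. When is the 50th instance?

The 50th occurrence is 49 intervals after the first: 49 × 5 = 245 days after 2055-11-26.
November has 30 days — 4 days to the end of November leaves 241.
December has 31 days (210 left).
January has 31 days (179 left).
February has 29 days (150 left).
March has 31 days (119 left).
April has 30 days (89 left).
May has 31 days (58 left).
June has 30 days (28 left).
28 days into July → 2056-07-28.

2056-07-28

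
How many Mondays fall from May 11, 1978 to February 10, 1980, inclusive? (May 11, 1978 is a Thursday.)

May 11, 1978 is a Thursday; the first Monday on or after it is May 15, 1978 (4 days later).
From May 15, 1978 to February 10, 1980: 230 + 365 + 41 = 636 days (rest of 1978, 1979, to February 10, 1980 in 1980).
636 ÷ 7 = 90 full weeks with remainder 6, so 90 more Mondays after the first → 91.

91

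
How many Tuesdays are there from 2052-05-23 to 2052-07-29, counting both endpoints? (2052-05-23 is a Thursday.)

9

2052-05-23 is a Thursday; the first Tuesday on or after it is 2052-05-28 (5 days later).
From 2052-05-28 to 2052-07-29: 3 + 30 + 29 = 62 days (rest of May, June, July).
62 ÷ 7 = 8 full weeks with remainder 6, so 8 more Tuesdays after the first → 9.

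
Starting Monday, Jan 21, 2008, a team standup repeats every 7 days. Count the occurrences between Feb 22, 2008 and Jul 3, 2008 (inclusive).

19

Occurrences land 7·i days after Jan 21, 2008 for i = 0, 1, 2, …
Feb 22, 2008 is 32 days after the start; 32 ÷ 7 = 4 remainder 4; since the remainder is 4, round up to i = 5. First occurrence in the window: #6 on Feb 25, 2008 (5×7 = 35 days in).
Jul 3, 2008 is 164 days after the start; 164 ÷ 7 = 23 remainder 3. Last occurrence in the window: #24 on Jun 30, 2008.
Occurrences #6 through #24: 19 in total.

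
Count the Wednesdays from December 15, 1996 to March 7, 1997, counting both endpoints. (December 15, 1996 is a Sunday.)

December 15, 1996 is a Sunday; the first Wednesday on or after it is December 18, 1996 (3 days later).
From December 18, 1996 to March 7, 1997: 13 + 31 + 28 + 7 = 79 days (rest of December, January, February, March).
79 ÷ 7 = 11 full weeks with remainder 2, so 11 more Wednesdays after the first → 12.

12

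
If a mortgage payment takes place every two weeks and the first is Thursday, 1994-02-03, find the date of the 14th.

The 14th occurrence is 13 intervals after the first: 13 × 14 = 182 days after 1994-02-03.
February has 28 days — 25 days to the end of February leaves 157.
March has 31 days (126 left).
April has 30 days (96 left).
May has 31 days (65 left).
June has 30 days (35 left).
July has 31 days (4 left).
4 days into August → 1994-08-04.

1994-08-04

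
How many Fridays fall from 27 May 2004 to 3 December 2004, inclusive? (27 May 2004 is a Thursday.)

27 May 2004 is a Thursday; the first Friday on or after it is 28 May 2004 (1 day later).
From 28 May 2004 to 3 December 2004: 3 + 30 + 31 + 31 + 30 + 31 + 30 + 3 = 189 days (rest of May, June, July, August, September, October, November, December).
189 ÷ 7 = 27 full weeks with remainder 0, so 27 more Fridays after the first → 28.

28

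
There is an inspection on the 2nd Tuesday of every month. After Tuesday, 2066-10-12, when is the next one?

2066-11-09

October 2066 starts on a Friday; its first Tuesday is the 5th, so the 2nd Tuesday is the 12th — 2066-10-12.
That is not after 2066-10-12, so look at November 2066.
November 2066 starts on a Monday; its first Tuesday is the 2nd, so the 2nd Tuesday is the 9th — 2066-11-09.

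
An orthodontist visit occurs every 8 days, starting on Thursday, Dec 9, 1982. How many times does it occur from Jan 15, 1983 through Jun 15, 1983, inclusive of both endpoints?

Occurrences land 8·i days after Dec 9, 1982 for i = 0, 1, 2, …
Jan 15, 1983 is 37 days after the start; 37 ÷ 8 = 4 remainder 5; since the remainder is 5, round up to i = 5. First occurrence in the window: #6 on Jan 18, 1983 (5×8 = 40 days in).
Jun 15, 1983 is 188 days after the start; 188 ÷ 8 = 23 remainder 4. Last occurrence in the window: #24 on Jun 11, 1983.
Occurrences #6 through #24: 19 in total.

19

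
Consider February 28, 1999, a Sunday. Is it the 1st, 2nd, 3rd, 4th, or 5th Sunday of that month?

4th

Day 28 falls in week ⌈28/7⌉ of the month.
Days 1–7 hold the 1st Sunday, 8–14 the 2nd, 15–21 the 3rd, 22–28 the 4th, 29–31 the 5th.
28 is in the range for the 4th.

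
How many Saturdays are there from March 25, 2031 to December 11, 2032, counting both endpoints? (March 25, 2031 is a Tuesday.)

March 25, 2031 is a Tuesday; the first Saturday on or after it is March 29, 2031 (4 days later).
From March 29, 2031 to December 11, 2032: 277 + 346 = 623 days (rest of 2031, to December 11, 2032 in 2032).
623 ÷ 7 = 89 full weeks with remainder 0, so 89 more Saturdays after the first → 90.

90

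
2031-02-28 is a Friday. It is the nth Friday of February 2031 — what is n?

4th

Day 28 falls in week ⌈28/7⌉ of the month.
Days 1–7 hold the 1st Friday, 8–14 the 2nd, 15–21 the 3rd, 22–28 the 4th, 29–31 the 5th.
28 is in the range for the 4th.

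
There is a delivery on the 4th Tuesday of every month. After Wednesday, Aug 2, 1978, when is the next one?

Aug 1978 starts on a Tuesday; its first Tuesday is the 1st, so the 4th Tuesday is the 22nd — Aug 22, 1978.
Aug 22, 1978 is after Aug 2, 1978, so that is the next one.

Aug 22, 1978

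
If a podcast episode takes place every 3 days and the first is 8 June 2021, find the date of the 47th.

24 October 2021

The 47th occurrence is 46 intervals after the first: 46 × 3 = 138 days after 8 June 2021.
June has 30 days — 22 days to the end of June leaves 116.
July has 31 days (85 left).
August has 31 days (54 left).
September has 30 days (24 left).
24 days into October → 24 October 2021.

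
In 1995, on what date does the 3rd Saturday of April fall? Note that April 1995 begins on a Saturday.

April 1995 begins on a Saturday, so the first Saturday is April 1.
The 3rd Saturday is 2 weeks later: 1 + 14 = 15.

15 April 1995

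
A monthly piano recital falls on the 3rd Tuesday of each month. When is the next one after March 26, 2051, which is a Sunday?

April 18, 2051

March 2051 starts on a Wednesday; its first Tuesday is the 7th, so the 3rd Tuesday is the 21st — March 21, 2051.
That is not after March 26, 2051, so look at April 2051.
April 2051 starts on a Saturday; its first Tuesday is the 4th, so the 3rd Tuesday is the 18th — April 18, 2051.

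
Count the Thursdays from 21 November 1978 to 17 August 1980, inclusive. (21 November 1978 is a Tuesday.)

21 November 1978 is a Tuesday; the first Thursday on or after it is 23 November 1978 (2 days later).
From 23 November 1978 to 17 August 1980: 38 + 365 + 230 = 633 days (rest of 1978, 1979, to 17 August 1980 in 1980).
633 ÷ 7 = 90 full weeks with remainder 3, so 90 more Thursdays after the first → 91.

91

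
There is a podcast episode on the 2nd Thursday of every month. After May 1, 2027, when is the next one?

May 13, 2027

May 2027 starts on a Saturday; its first Thursday is the 6th, so the 2nd Thursday is the 13th — May 13, 2027.
May 13, 2027 is after May 1, 2027, so that is the next one.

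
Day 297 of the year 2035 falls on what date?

Jan has 31 days (297 − 31 = 266 remain).
Feb has 28 days (266 − 28 = 238 remain).
Mar has 31 days (238 − 31 = 207 remain).
Apr has 30 days (207 − 30 = 177 remain).
May has 31 days (177 − 31 = 146 remain).
Jun has 30 days (146 − 30 = 116 remain).
Jul has 31 days (116 − 31 = 85 remain).
Aug has 31 days (85 − 31 = 54 remain).
Sep has 30 days (54 − 30 = 24 remain).
24 into Oct → Oct 24.

Oct 24, 2035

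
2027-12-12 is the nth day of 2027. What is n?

Days in months before December: 31 + 28 + 31 + 30 + 31 + 30 + 31 + 31 + 30 + 31 + 30 = 334.
Plus 12 days into December → day 346.

346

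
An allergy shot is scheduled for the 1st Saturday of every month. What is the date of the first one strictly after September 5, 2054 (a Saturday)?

September 2054 starts on a Tuesday, so its 1st Saturday is September 5, 2054 (4 days in).
That is not after September 5, 2054, so look at October 2054.
October 2054 starts on a Thursday, so its 1st Saturday is October 3, 2054 (2 days in).

October 3, 2054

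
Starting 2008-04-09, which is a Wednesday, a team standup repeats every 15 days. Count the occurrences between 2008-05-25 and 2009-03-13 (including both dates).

Occurrences land 15·i days after 2008-04-09 for i = 0, 1, 2, …
2008-05-25 is 46 days after the start; 46 ÷ 15 = 3 remainder 1; since the remainder is 1, round up to i = 4. First occurrence in the window: #5 on 2008-06-08 (4×15 = 60 days in).
2009-03-13 is 338 days after the start; 338 ÷ 15 = 22 remainder 8. Last occurrence in the window: #23 on 2009-03-05.
Occurrences #5 through #23: 19 in total.

19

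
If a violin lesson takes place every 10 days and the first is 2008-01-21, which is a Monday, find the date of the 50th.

The 50th occurrence is 49 intervals after the first: 49 × 10 = 490 days after 2008-01-21.
January has 31 days — 10 days to the end of January leaves 480.
From end of January to end of 2008 is 335 days (145 left).
January has 31 days (114 left).
February has 28 days (86 left).
March has 31 days (55 left).
April has 30 days (25 left).
25 days into May → 2009-05-25.

2009-05-25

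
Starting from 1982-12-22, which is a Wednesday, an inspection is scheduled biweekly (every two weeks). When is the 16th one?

The 16th occurrence is 15 intervals after the first: 15 × 14 = 210 days after 1982-12-22.
December has 31 days — 9 days to the end of December leaves 201.
January has 31 days (170 left).
February has 28 days (142 left).
March has 31 days (111 left).
April has 30 days (81 left).
May has 31 days (50 left).
June has 30 days (20 left).
20 days into July → 1983-07-20.

1983-07-20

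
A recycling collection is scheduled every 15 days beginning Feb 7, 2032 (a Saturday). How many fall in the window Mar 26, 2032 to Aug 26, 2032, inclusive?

10

Occurrences land 15·i days after Feb 7, 2032 for i = 0, 1, 2, …
Mar 26, 2032 is 48 days after the start; 48 ÷ 15 = 3 remainder 3; since the remainder is 3, round up to i = 4. First occurrence in the window: #5 on Apr 7, 2032 (4×15 = 60 days in).
Aug 26, 2032 is 201 days after the start; 201 ÷ 15 = 13 remainder 6. Last occurrence in the window: #14 on Aug 20, 2032.
Occurrences #5 through #14: 10 in total.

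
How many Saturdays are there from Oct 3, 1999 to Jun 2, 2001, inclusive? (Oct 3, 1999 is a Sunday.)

Oct 3, 1999 is a Sunday; the first Saturday on or after it is Oct 9, 1999 (6 days later).
From Oct 9, 1999 to Jun 2, 2001: 83 + 366 + 153 = 602 days (rest of 1999, 2000, to Jun 2, 2001 in 2001).
602 ÷ 7 = 86 full weeks with remainder 0, so 86 more Saturdays after the first → 87.

87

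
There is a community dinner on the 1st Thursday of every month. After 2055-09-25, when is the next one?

2055-10-07

September 2055 starts on a Wednesday, so its 1st Thursday is 2055-09-02 (1 day in).
That is not after 2055-09-25, so look at October 2055.
October 2055 starts on a Friday, so its 1st Thursday is 2055-10-07 (6 days in).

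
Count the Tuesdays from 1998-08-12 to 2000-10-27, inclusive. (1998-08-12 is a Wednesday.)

115

1998-08-12 is a Wednesday; the first Tuesday on or after it is 1998-08-18 (6 days later).
From 1998-08-18 to 2000-10-27: 135 + 365 + 301 = 801 days (rest of 1998, 1999, to 2000-10-27 in 2000).
801 ÷ 7 = 114 full weeks with remainder 3, so 114 more Tuesdays after the first → 115.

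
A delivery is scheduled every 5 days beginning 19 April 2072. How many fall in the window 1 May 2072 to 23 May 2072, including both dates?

Occurrences land 5·i days after 19 April 2072 for i = 0, 1, 2, …
1 May 2072 is 12 days after the start; 12 ÷ 5 = 2 remainder 2; since the remainder is 2, round up to i = 3. First occurrence in the window: #4 on 4 May 2072 (3×5 = 15 days in).
23 May 2072 is 34 days after the start; 34 ÷ 5 = 6 remainder 4. Last occurrence in the window: #7 on 19 May 2072.
Occurrences #4 through #7: 4 in total.

4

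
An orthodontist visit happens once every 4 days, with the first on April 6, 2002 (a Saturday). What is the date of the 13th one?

May 24, 2002

The 13th occurrence is 12 intervals after the first: 12 × 4 = 48 days after April 6, 2002.
April has 30 days — 24 days to the end of April leaves 24.
24 days into May → May 24, 2002.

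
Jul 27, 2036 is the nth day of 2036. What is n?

209

Days in months before Jul: 31 + 29 + 31 + 30 + 31 + 30 = 182.
Plus 27 days into Jul → day 209.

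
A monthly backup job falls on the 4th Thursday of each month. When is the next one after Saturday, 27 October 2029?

22 November 2029

October 2029 starts on a Monday; its first Thursday is the 4th, so the 4th Thursday is the 25th — 25 October 2029.
That is not after 27 October 2029, so look at November 2029.
November 2029 starts on a Thursday; its first Thursday is the 1st, so the 4th Thursday is the 22nd — 22 November 2029.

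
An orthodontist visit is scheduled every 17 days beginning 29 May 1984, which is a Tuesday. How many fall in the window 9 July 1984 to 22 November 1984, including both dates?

Occurrences land 17·i days after 29 May 1984 for i = 0, 1, 2, …
9 July 1984 is 41 days after the start; 41 ÷ 17 = 2 remainder 7; since the remainder is 7, round up to i = 3. First occurrence in the window: #4 on 19 July 1984 (3×17 = 51 days in).
22 November 1984 is 177 days after the start; 177 ÷ 17 = 10 remainder 7. Last occurrence in the window: #11 on 15 November 1984.
Occurrences #4 through #11: 8 in total.

8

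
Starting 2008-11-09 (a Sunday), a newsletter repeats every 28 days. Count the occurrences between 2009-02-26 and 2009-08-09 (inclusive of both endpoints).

6

Occurrences land 28·i days after 2008-11-09 for i = 0, 1, 2, …
2009-02-26 is 109 days after the start; 109 ÷ 28 = 3 remainder 25; since the remainder is 25, round up to i = 4. First occurrence in the window: #5 on 2009-03-01 (4×28 = 112 days in).
2009-08-09 is 273 days after the start; 273 ÷ 28 = 9 remainder 21. Last occurrence in the window: #10 on 2009-07-19.
Occurrences #5 through #10: 6 in total.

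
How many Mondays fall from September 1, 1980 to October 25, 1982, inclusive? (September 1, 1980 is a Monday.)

September 1, 1980 is a Monday; the first Monday on or after it is September 1, 1980.
From September 1, 1980 to October 25, 1982: 121 + 365 + 298 = 784 days (rest of 1980, 1981, to October 25, 1982 in 1982).
784 ÷ 7 = 112 full weeks with remainder 0, so 112 more Mondays after the first → 113.

113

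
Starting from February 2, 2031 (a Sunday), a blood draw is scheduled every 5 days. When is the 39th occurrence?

August 11, 2031

The 39th occurrence is 38 intervals after the first: 38 × 5 = 190 days after February 2, 2031.
February has 28 days — 26 days to the end of February leaves 164.
March has 31 days (133 left).
April has 30 days (103 left).
May has 31 days (72 left).
June has 30 days (42 left).
July has 31 days (11 left).
11 days into August → August 11, 2031.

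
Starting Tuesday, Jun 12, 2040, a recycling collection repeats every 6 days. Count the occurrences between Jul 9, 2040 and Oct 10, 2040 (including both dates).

Occurrences land 6·i days after Jun 12, 2040 for i = 0, 1, 2, …
Jul 9, 2040 is 27 days after the start; 27 ÷ 6 = 4 remainder 3; since the remainder is 3, round up to i = 5. First occurrence in the window: #6 on Jul 12, 2040 (5×6 = 30 days in).
Oct 10, 2040 is 120 days after the start; 120 ÷ 6 = 20 remainder 0. Last occurrence in the window: #21 on Oct 10, 2040.
Occurrences #6 through #21: 16 in total.

16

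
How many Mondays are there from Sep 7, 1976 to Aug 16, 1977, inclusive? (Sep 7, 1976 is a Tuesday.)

49

Sep 7, 1976 is a Tuesday; the first Monday on or after it is Sep 13, 1976 (6 days later).
From Sep 13, 1976 to Aug 16, 1977: 109 + 228 = 337 days (rest of 1976, to Aug 16, 1977 in 1977).
337 ÷ 7 = 48 full weeks with remainder 1, so 48 more Mondays after the first → 49.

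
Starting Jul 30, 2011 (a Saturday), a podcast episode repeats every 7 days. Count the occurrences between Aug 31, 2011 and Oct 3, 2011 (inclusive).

Occurrences land 7·i days after Jul 30, 2011 for i = 0, 1, 2, …
Aug 31, 2011 is 32 days after the start; 32 ÷ 7 = 4 remainder 4; since the remainder is 4, round up to i = 5. First occurrence in the window: #6 on Sep 3, 2011 (5×7 = 35 days in).
Oct 3, 2011 is 65 days after the start; 65 ÷ 7 = 9 remainder 2. Last occurrence in the window: #10 on Oct 1, 2011.
Occurrences #6 through #10: 5 in total.

5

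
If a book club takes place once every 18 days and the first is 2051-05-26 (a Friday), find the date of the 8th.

The 8th occurrence is 7 intervals after the first: 7 × 18 = 126 days after 2051-05-26.
May has 31 days — 5 days to the end of May leaves 121.
June has 30 days (91 left).
July has 31 days (60 left).
August has 31 days (29 left).
29 days into September → 2051-09-29.

2051-09-29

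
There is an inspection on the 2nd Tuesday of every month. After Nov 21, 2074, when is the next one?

Nov 2074 starts on a Thursday; its first Tuesday is the 6th, so the 2nd Tuesday is the 13th — Nov 13, 2074.
That is not after Nov 21, 2074, so look at Dec 2074.
Dec 2074 starts on a Saturday; its first Tuesday is the 4th, so the 2nd Tuesday is the 11th — Dec 11, 2074.

Dec 11, 2074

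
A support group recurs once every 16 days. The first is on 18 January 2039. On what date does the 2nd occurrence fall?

3 February 2039

The 2nd occurrence is 1 interval after the first: 1 × 16 = 16 days after 18 January 2039.
January has 31 days — 13 days to the end of January leaves 3.
3 days into February → 3 February 2039.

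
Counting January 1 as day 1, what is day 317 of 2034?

13 November 2034

January has 31 days (317 − 31 = 286 remain).
February has 28 days (286 − 28 = 258 remain).
March has 31 days (258 − 31 = 227 remain).
April has 30 days (227 − 30 = 197 remain).
May has 31 days (197 − 31 = 166 remain).
June has 30 days (166 − 30 = 136 remain).
July has 31 days (136 − 31 = 105 remain).
August has 31 days (105 − 31 = 74 remain).
September has 30 days (74 − 30 = 44 remain).
October has 31 days (44 − 31 = 13 remain).
13 into November → November 13.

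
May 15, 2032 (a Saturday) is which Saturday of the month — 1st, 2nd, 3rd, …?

3rd

Day 15 falls in week ⌈15/7⌉ of the month.
Days 1–7 hold the 1st Saturday, 8–14 the 2nd, 15–21 the 3rd, 22–28 the 4th, 29–31 the 5th.
15 is in the range for the 3rd.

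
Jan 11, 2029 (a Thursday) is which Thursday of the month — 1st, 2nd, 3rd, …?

2nd

Day 11 falls in week ⌈11/7⌉ of the month.
Days 1–7 hold the 1st Thursday, 8–14 the 2nd, 15–21 the 3rd, 22–28 the 4th, 29–31 the 5th.
11 is in the range for the 2nd.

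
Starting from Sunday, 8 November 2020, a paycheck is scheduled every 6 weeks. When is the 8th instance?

The 8th occurrence is 7 intervals after the first: 7 × 42 = 294 days after 8 November 2020.
November has 30 days — 22 days to the end of November leaves 272.
December has 31 days (241 left).
January has 31 days (210 left).
February has 28 days (182 left).
March has 31 days (151 left).
April has 30 days (121 left).
May has 31 days (90 left).
June has 30 days (60 left).
July has 31 days (29 left).
29 days into August → 29 August 2021.

29 August 2021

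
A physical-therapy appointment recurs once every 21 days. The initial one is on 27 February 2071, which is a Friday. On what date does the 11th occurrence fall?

The 11th occurrence is 10 intervals after the first: 10 × 21 = 210 days after 27 February 2071.
February has 28 days — 1 day to the end of February leaves 209.
March has 31 days (178 left).
April has 30 days (148 left).
May has 31 days (117 left).
June has 30 days (87 left).
July has 31 days (56 left).
August has 31 days (25 left).
25 days into September → 25 September 2071.

25 September 2071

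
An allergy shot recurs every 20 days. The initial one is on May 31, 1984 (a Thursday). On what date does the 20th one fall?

The 20th occurrence is 19 intervals after the first: 19 × 20 = 380 days after May 31, 1984.
May has 31 days — 0 days to the end of May leaves 380.
June has 30 days (350 left).
July has 31 days (319 left).
August has 31 days (288 left).
September has 30 days (258 left).
October has 31 days (227 left).
November has 30 days (197 left).
December has 31 days (166 left).
January has 31 days (135 left).
February has 28 days (107 left).
March has 31 days (76 left).
April has 30 days (46 left).
May has 31 days (15 left).
15 days into June → June 15, 1985.

June 15, 1985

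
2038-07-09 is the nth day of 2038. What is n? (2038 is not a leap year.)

190

Days in months before July: 31 + 28 + 31 + 30 + 31 + 30 = 181.
Plus 9 days into July → day 190.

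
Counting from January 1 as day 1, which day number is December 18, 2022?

Days in months before December: 31 + 28 + 31 + 30 + 31 + 30 + 31 + 31 + 30 + 31 + 30 = 334.
Plus 18 days into December → day 352.

352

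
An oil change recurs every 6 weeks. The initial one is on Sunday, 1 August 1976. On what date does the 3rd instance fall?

The 3rd occurrence is 2 intervals after the first: 2 × 42 = 84 days after 1 August 1976.
August has 31 days — 30 days to the end of August leaves 54.
September has 30 days (24 left).
24 days into October → 24 October 1976.

24 October 1976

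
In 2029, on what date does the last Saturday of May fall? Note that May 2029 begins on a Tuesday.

26 May 2029

May 2029 begins on a Tuesday, so the first Saturday is May 5 (4 days later).
May 2029 has 31 days. Adding weeks: 5, 12, 19, 26 — the last one ≤ 31 is the 26th.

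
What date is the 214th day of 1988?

August 1, 1988

January has 31 days (214 − 31 = 183 remain).
February has 29 days (183 − 29 = 154 remain).
March has 31 days (154 − 31 = 123 remain).
April has 30 days (123 − 30 = 93 remain).
May has 31 days (93 − 31 = 62 remain).
June has 30 days (62 − 30 = 32 remain).
July has 31 days (32 − 31 = 1 remain).
1 into August → August 1.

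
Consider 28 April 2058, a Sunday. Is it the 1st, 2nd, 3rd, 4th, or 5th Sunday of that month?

Day 28 falls in week ⌈28/7⌉ of the month.
Days 1–7 hold the 1st Sunday, 8–14 the 2nd, 15–21 the 3rd, 22–28 the 4th, 29–31 the 5th.
28 is in the range for the 4th.

4th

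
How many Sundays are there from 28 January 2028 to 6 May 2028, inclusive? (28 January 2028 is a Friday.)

14

28 January 2028 is a Friday; the first Sunday on or after it is 30 January 2028 (2 days later).
From 30 January 2028 to 6 May 2028: 1 + 29 + 31 + 30 + 6 = 97 days (rest of January, February, March, April, May).
97 ÷ 7 = 13 full weeks with remainder 6, so 13 more Sundays after the first → 14.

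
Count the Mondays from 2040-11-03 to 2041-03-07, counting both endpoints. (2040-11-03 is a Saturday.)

2040-11-03 is a Saturday; the first Monday on or after it is 2040-11-05 (2 days later).
From 2040-11-05 to 2041-03-07: 25 + 31 + 31 + 28 + 7 = 122 days (rest of November, December, January, February, March).
122 ÷ 7 = 17 full weeks with remainder 3, so 17 more Mondays after the first → 18.

18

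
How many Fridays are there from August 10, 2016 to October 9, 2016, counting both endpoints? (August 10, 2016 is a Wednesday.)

August 10, 2016 is a Wednesday; the first Friday on or after it is August 12, 2016 (2 days later).
From August 12, 2016 to October 9, 2016: 19 + 30 + 9 = 58 days (rest of August, September, October).
58 ÷ 7 = 8 full weeks with remainder 2, so 8 more Fridays after the first → 9.

9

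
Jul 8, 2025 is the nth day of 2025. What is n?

Days in months before Jul: 31 + 28 + 31 + 30 + 31 + 30 = 181.
Plus 8 days into Jul → day 189.

189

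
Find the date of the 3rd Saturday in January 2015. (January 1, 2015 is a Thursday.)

January 2015 begins on a Thursday, so the first Saturday is January 3 (2 days later).
The 3rd Saturday is 2 weeks later: 3 + 14 = 17.

January 17, 2015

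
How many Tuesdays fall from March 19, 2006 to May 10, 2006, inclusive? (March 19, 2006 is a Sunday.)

8

March 19, 2006 is a Sunday; the first Tuesday on or after it is March 21, 2006 (2 days later).
From March 21, 2006 to May 10, 2006: 10 + 30 + 10 = 50 days (rest of March, April, May).
50 ÷ 7 = 7 full weeks with remainder 1, so 7 more Tuesdays after the first → 8.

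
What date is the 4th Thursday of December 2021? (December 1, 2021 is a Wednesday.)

23 December 2021

December 2021 begins on a Wednesday, so the first Thursday is December 2 (1 day later).
The 4th Thursday is 3 weeks later: 2 + 21 = 23.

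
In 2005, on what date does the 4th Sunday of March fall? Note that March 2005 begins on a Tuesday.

March 2005 begins on a Tuesday, so the first Sunday is March 6 (5 days later).
The 4th Sunday is 3 weeks later: 6 + 21 = 27.

2005-03-27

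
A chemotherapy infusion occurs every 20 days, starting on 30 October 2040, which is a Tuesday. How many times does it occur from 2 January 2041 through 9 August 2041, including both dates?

11

Occurrences land 20·i days after 30 October 2040 for i = 0, 1, 2, …
2 January 2041 is 64 days after the start; 64 ÷ 20 = 3 remainder 4; since the remainder is 4, round up to i = 4. First occurrence in the window: #5 on 18 January 2041 (4×20 = 80 days in).
9 August 2041 is 283 days after the start; 283 ÷ 20 = 14 remainder 3. Last occurrence in the window: #15 on 6 August 2041.
Occurrences #5 through #15: 11 in total.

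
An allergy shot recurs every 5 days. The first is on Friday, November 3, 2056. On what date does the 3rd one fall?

The 3rd occurrence is 2 intervals after the first: 2 × 5 = 10 days after November 3, 2056.
10 days later is November 13, 2056.

November 13, 2056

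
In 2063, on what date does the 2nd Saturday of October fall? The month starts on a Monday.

October 2063 begins on a Monday, so the first Saturday is October 6 (5 days later).
The 2nd Saturday is 1 weeks later: 6 + 7 = 13.

October 13, 2063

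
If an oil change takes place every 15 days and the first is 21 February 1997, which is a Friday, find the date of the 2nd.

The 2nd occurrence is 1 interval after the first: 1 × 15 = 15 days after 21 February 1997.
February has 28 days — 7 days to the end of February leaves 8.
8 days into March → 8 March 1997.

8 March 1997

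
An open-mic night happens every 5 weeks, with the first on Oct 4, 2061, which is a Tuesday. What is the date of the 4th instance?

The 4th occurrence is 3 intervals after the first: 3 × 35 = 105 days after Oct 4, 2061.
Oct has 31 days — 27 days to the end of Oct leaves 78.
Nov has 30 days (48 left).
Dec has 31 days (17 left).
17 days into Jan → Jan 17, 2062.

Jan 17, 2062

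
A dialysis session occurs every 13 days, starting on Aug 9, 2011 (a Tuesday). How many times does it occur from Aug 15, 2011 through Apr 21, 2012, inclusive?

19

Occurrences land 13·i days after Aug 9, 2011 for i = 0, 1, 2, …
Aug 15, 2011 is 6 days after the start; 6 ÷ 13 = 0 remainder 6; since the remainder is 6, round up to i = 1. First occurrence in the window: #2 on Aug 22, 2011 (1×13 = 13 days in).
Apr 21, 2012 is 256 days after the start; 256 ÷ 13 = 19 remainder 9. Last occurrence in the window: #20 on Apr 12, 2012.
Occurrences #2 through #20: 19 in total.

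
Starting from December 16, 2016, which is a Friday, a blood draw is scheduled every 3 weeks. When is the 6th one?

March 31, 2017

The 6th occurrence is 5 intervals after the first: 5 × 21 = 105 days after December 16, 2016.
December has 31 days — 15 days to the end of December leaves 90.
January has 31 days (59 left).
February has 28 days (31 left).
31 days into March → March 31, 2017.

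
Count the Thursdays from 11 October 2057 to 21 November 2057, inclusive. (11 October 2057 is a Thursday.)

6

11 October 2057 is a Thursday; the first Thursday on or after it is 11 October 2057.
From 11 October 2057 to 21 November 2057: 20 + 21 = 41 days (rest of October, November).
41 ÷ 7 = 5 full weeks with remainder 6, so 5 more Thursdays after the first → 6.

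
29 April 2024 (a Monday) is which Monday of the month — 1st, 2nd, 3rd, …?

Day 29 falls in week ⌈29/7⌉ of the month.
Days 1–7 hold the 1st Monday, 8–14 the 2nd, 15–21 the 3rd, 22–28 the 4th, 29–31 the 5th.
29 is in the range for the 5th.

5th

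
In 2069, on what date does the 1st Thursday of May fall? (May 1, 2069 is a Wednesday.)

May 2069 begins on a Wednesday, so the first Thursday is May 2 (1 day later).

May 2, 2069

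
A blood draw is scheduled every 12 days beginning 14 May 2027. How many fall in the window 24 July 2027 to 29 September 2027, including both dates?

6

Occurrences land 12·i days after 14 May 2027 for i = 0, 1, 2, …
24 July 2027 is 71 days after the start; 71 ÷ 12 = 5 remainder 11; since the remainder is 11, round up to i = 6. First occurrence in the window: #7 on 25 July 2027 (6×12 = 72 days in).
29 September 2027 is 138 days after the start; 138 ÷ 12 = 11 remainder 6. Last occurrence in the window: #12 on 23 September 2027.
Occurrences #7 through #12: 6 in total.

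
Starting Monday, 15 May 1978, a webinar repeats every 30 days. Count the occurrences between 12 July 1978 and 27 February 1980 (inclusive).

Occurrences land 30·i days after 15 May 1978 for i = 0, 1, 2, …
12 July 1978 is 58 days after the start; 58 ÷ 30 = 1 remainder 28; since the remainder is 28, round up to i = 2. First occurrence in the window: #3 on 14 July 1978 (2×30 = 60 days in).
27 February 1980 is 653 days after the start; 653 ÷ 30 = 21 remainder 23. Last occurrence in the window: #22 on 4 February 1980.
Occurrences #3 through #22: 20 in total.

20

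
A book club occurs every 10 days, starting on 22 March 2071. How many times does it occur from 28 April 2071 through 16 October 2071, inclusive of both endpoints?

17

Occurrences land 10·i days after 22 March 2071 for i = 0, 1, 2, …
28 April 2071 is 37 days after the start; 37 ÷ 10 = 3 remainder 7; since the remainder is 7, round up to i = 4. First occurrence in the window: #5 on 1 May 2071 (4×10 = 40 days in).
16 October 2071 is 208 days after the start; 208 ÷ 10 = 20 remainder 8. Last occurrence in the window: #21 on 8 October 2071.
Occurrences #5 through #21: 17 in total.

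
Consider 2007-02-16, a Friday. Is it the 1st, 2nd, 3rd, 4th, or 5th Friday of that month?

Day 16 falls in week ⌈16/7⌉ of the month.
Days 1–7 hold the 1st Friday, 8–14 the 2nd, 15–21 the 3rd, 22–28 the 4th, 29–31 the 5th.
16 is in the range for the 3rd.

3rd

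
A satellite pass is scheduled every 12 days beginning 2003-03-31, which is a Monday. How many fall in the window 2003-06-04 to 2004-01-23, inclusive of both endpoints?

19

Occurrences land 12·i days after 2003-03-31 for i = 0, 1, 2, …
2003-06-04 is 65 days after the start; 65 ÷ 12 = 5 remainder 5; since the remainder is 5, round up to i = 6. First occurrence in the window: #7 on 2003-06-11 (6×12 = 72 days in).
2004-01-23 is 298 days after the start; 298 ÷ 12 = 24 remainder 10. Last occurrence in the window: #25 on 2004-01-13.
Occurrences #7 through #25: 19 in total.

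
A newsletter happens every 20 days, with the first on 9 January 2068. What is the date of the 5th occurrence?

The 5th occurrence is 4 intervals after the first: 4 × 20 = 80 days after 9 January 2068.
January has 31 days — 22 days to the end of January leaves 58.
February has 29 days (29 left).
29 days into March → 29 March 2068.

29 March 2068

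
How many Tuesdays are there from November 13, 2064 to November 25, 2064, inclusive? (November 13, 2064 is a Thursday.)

2

November 13, 2064 is a Thursday; the first Tuesday on or after it is November 18, 2064 (5 days later).
From November 18, 2064 to November 25, 2064 is 25 − 18 = 7 days.
7 ÷ 7 = 1 full weeks with remainder 0, so 1 more Tuesdays after the first → 2.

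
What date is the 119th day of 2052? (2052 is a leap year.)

28 April 2052

January has 31 days (119 − 31 = 88 remain).
February has 29 days (88 − 29 = 59 remain).
March has 31 days (59 − 31 = 28 remain).
28 into April → April 28.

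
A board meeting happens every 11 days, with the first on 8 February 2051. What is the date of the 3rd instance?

The 3rd occurrence is 2 intervals after the first: 2 × 11 = 22 days after 8 February 2051.
February has 28 days — 20 days to the end of February leaves 2.
2 days into March → 2 March 2051.

2 March 2051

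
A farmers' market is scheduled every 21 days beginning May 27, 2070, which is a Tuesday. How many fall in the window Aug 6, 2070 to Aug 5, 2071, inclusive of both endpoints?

Occurrences land 21·i days after May 27, 2070 for i = 0, 1, 2, …
Aug 6, 2070 is 71 days after the start; 71 ÷ 21 = 3 remainder 8; since the remainder is 8, round up to i = 4. First occurrence in the window: #5 on Aug 19, 2070 (4×21 = 84 days in).
Aug 5, 2071 is 435 days after the start; 435 ÷ 21 = 20 remainder 15. Last occurrence in the window: #21 on Jul 21, 2071.
Occurrences #5 through #21: 17 in total.

17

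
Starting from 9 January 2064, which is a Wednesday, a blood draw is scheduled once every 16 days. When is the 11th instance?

17 June 2064

The 11th occurrence is 10 intervals after the first: 10 × 16 = 160 days after 9 January 2064.
January has 31 days — 22 days to the end of January leaves 138.
February has 29 days (109 left).
March has 31 days (78 left).
April has 30 days (48 left).
May has 31 days (17 left).
17 days into June → 17 June 2064.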